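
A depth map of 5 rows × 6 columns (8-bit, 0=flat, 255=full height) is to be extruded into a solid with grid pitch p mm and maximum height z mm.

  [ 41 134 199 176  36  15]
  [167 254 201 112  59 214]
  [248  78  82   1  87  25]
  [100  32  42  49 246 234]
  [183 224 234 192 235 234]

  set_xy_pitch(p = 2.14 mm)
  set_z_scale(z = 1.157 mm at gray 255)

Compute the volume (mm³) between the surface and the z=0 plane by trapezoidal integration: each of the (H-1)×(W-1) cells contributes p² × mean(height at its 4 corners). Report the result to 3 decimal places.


53.407

height_mm = gray/255 × 1.157; cell vol = 2.14² × mean(4 corners)
unit = 2.14² × 1.157 / (4×255) = 0.0051947 mm³ per gray-sum
row 0: Σ corner-gray over 5 cells = 2779  → 14.4361
row 1: Σ corner-gray over 5 cells = 2402  → 12.4777
row 2: Σ corner-gray over 5 cells = 1841  → 9.5634
row 3: Σ corner-gray over 5 cells = 3259  → 16.9295
Σ rows: total corner-gray = 10281  → 53.4067 mm³


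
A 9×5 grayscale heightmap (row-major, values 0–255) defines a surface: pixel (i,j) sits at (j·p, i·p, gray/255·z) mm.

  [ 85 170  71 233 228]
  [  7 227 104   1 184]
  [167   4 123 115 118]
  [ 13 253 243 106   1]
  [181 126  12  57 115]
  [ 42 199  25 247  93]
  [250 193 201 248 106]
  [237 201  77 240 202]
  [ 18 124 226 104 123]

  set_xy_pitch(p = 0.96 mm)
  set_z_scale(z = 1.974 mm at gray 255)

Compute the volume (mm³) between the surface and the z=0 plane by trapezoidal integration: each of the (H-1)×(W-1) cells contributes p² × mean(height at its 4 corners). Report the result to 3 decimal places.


height_mm = gray/255 × 1.974; cell vol = 0.96² × mean(4 corners)
unit = 0.96² × 1.974 / (4×255) = 0.00178357 mm³ per gray-sum
row 0: Σ corner-gray over 4 cells = 2116  → 3.7740
row 1: Σ corner-gray over 4 cells = 1624  → 2.8965
row 2: Σ corner-gray over 4 cells = 1987  → 3.5439
row 3: Σ corner-gray over 4 cells = 1904  → 3.3959
row 4: Σ corner-gray over 4 cells = 1763  → 3.1444
row 5: Σ corner-gray over 4 cells = 2717  → 4.8460
row 6: Σ corner-gray over 4 cells = 3115  → 5.5558
row 7: Σ corner-gray over 4 cells = 2524  → 4.5017
Σ rows: total corner-gray = 17750  → 31.6583 mm³

31.658


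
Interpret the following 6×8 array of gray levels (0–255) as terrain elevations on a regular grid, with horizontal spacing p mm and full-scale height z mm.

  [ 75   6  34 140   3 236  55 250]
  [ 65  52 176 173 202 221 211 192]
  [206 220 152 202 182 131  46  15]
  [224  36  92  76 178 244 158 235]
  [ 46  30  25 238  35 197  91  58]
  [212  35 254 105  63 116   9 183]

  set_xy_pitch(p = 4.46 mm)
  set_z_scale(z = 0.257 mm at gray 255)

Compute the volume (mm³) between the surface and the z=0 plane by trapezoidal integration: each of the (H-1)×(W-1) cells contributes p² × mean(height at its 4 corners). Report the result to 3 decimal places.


height_mm = gray/255 × 0.257; cell vol = 4.46² × mean(4 corners)
unit = 4.46² × 0.257 / (4×255) = 0.0050119 mm³ per gray-sum
row 0: Σ corner-gray over 7 cells = 3600  → 18.0429
row 1: Σ corner-gray over 7 cells = 4414  → 22.1225
row 2: Σ corner-gray over 7 cells = 4114  → 20.6190
row 3: Σ corner-gray over 7 cells = 3363  → 16.8550
row 4: Σ corner-gray over 7 cells = 2895  → 14.5095
Σ rows: total corner-gray = 18386  → 92.1489 mm³

92.149


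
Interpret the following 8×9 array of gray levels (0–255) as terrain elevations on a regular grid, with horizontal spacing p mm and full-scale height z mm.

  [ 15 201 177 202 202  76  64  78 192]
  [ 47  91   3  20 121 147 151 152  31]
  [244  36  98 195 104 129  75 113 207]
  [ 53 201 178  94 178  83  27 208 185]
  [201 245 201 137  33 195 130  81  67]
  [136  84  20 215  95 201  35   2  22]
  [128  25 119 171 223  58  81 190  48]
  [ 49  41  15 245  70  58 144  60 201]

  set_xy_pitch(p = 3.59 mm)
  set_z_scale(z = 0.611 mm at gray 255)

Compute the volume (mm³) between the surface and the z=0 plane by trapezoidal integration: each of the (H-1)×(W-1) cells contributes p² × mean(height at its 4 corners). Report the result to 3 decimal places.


202.586

height_mm = gray/255 × 0.611; cell vol = 3.59² × mean(4 corners)
unit = 3.59² × 0.611 / (4×255) = 0.00772022 mm³ per gray-sum
row 0: Σ corner-gray over 8 cells = 3655  → 28.2174
row 1: Σ corner-gray over 8 cells = 3399  → 26.2410
row 2: Σ corner-gray over 8 cells = 4127  → 31.8614
row 3: Σ corner-gray over 8 cells = 4488  → 34.6484
row 4: Σ corner-gray over 8 cells = 3774  → 29.1361
row 5: Σ corner-gray over 8 cells = 3372  → 26.0326
row 6: Σ corner-gray over 8 cells = 3426  → 26.4495
Σ rows: total corner-gray = 26241  → 202.5864 mm³


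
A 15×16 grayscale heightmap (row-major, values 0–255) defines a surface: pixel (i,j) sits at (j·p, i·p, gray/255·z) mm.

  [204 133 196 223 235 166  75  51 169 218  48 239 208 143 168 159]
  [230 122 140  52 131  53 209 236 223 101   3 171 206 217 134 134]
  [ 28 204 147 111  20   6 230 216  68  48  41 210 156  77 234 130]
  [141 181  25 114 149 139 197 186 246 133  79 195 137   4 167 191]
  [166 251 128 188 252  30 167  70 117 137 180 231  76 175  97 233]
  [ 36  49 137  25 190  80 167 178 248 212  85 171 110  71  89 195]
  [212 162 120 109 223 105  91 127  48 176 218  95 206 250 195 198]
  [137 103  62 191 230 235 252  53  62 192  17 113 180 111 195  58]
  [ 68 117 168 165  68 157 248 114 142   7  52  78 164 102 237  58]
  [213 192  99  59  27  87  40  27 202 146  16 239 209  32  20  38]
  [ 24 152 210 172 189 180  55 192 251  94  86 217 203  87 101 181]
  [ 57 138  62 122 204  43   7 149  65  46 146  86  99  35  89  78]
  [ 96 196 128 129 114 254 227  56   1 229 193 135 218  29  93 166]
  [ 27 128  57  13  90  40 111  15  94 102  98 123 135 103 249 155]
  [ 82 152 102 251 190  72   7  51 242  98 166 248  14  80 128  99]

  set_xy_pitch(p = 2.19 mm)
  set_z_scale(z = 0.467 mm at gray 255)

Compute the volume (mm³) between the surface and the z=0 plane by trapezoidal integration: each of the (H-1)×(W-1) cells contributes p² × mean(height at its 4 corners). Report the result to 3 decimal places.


242.436

height_mm = gray/255 × 0.467; cell vol = 2.19² × mean(4 corners)
unit = 2.19² × 0.467 / (4×255) = 0.00219586 mm³ per gray-sum
row 0: Σ corner-gray over 15 cells = 9267  → 20.3490
row 1: Σ corner-gray over 15 cells = 8054  → 17.6855
row 2: Σ corner-gray over 15 cells = 7930  → 17.4132
row 3: Σ corner-gray over 15 cells = 8833  → 19.3960
row 4: Σ corner-gray over 15 cells = 8452  → 18.5594
row 5: Σ corner-gray over 15 cells = 8515  → 18.6978
row 6: Σ corner-gray over 15 cells = 8847  → 19.4268
row 7: Σ corner-gray over 15 cells = 7951  → 17.4593
row 8: Σ corner-gray over 15 cells = 6805  → 14.9428
row 9: Σ corner-gray over 15 cells = 7624  → 16.7412
row 10: Σ corner-gray over 15 cells = 7300  → 16.0298
row 11: Σ corner-gray over 15 cells = 6983  → 15.3337
row 12: Σ corner-gray over 15 cells = 7164  → 15.7312
row 13: Σ corner-gray over 15 cells = 6681  → 14.6706
Σ rows: total corner-gray = 110406  → 242.4363 mm³


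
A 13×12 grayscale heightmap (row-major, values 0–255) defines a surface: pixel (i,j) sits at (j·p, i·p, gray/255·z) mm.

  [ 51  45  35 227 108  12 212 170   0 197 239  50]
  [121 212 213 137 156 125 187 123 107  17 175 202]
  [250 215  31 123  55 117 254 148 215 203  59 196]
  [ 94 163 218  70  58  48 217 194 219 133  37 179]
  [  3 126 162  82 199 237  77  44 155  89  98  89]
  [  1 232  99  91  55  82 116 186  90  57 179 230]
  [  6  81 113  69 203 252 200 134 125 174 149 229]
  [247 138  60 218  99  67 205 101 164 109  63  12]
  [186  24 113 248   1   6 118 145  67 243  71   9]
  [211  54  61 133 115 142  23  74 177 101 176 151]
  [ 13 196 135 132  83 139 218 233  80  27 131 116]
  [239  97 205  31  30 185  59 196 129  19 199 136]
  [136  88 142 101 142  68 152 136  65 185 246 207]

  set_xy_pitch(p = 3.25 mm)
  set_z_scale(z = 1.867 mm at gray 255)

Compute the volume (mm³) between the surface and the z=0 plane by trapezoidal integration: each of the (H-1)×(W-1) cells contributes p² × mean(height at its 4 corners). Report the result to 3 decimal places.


height_mm = gray/255 × 1.867; cell vol = 3.25² × mean(4 corners)
unit = 3.25² × 1.867 / (4×255) = 0.0193335 mm³ per gray-sum
row 0: Σ corner-gray over 11 cells = 5818  → 112.4824
row 1: Σ corner-gray over 11 cells = 6513  → 125.9192
row 2: Σ corner-gray over 11 cells = 6273  → 121.2792
row 3: Σ corner-gray over 11 cells = 5617  → 108.5964
row 4: Σ corner-gray over 11 cells = 5235  → 101.2110
row 5: Σ corner-gray over 11 cells = 5840  → 112.9077
row 6: Σ corner-gray over 11 cells = 5942  → 114.8798
row 7: Σ corner-gray over 11 cells = 4974  → 96.1649
row 8: Σ corner-gray over 11 cells = 4741  → 91.6602
row 9: Σ corner-gray over 11 cells = 5351  → 103.4537
row 10: Σ corner-gray over 11 cells = 5552  → 107.3397
row 11: Σ corner-gray over 11 cells = 5668  → 109.5824
Σ rows: total corner-gray = 67524  → 1305.4764 mm³

1305.476


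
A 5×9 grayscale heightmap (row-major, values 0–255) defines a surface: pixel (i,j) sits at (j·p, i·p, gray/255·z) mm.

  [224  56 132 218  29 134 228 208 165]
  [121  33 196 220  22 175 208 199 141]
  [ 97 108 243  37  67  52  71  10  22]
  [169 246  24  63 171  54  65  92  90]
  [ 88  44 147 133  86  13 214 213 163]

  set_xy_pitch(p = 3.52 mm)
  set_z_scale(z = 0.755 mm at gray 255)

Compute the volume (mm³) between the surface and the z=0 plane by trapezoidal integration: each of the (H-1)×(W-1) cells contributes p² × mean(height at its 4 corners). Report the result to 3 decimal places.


height_mm = gray/255 × 0.755; cell vol = 3.52² × mean(4 corners)
unit = 3.52² × 0.755 / (4×255) = 0.00917133 mm³ per gray-sum
row 0: Σ corner-gray over 8 cells = 4767  → 43.7197
row 1: Σ corner-gray over 8 cells = 3663  → 33.5946
row 2: Σ corner-gray over 8 cells = 2984  → 27.3672
row 3: Σ corner-gray over 8 cells = 3640  → 33.3836
Σ rows: total corner-gray = 15054  → 138.0651 mm³

138.065


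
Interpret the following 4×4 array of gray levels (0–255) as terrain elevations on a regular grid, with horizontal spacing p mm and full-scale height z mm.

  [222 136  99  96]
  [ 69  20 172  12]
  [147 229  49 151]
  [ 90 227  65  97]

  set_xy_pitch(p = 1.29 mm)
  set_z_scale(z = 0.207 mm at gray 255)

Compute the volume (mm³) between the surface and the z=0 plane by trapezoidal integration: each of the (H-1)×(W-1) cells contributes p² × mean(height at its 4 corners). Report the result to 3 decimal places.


1.417

height_mm = gray/255 × 0.207; cell vol = 1.29² × mean(4 corners)
unit = 1.29² × 0.207 / (4×255) = 0.000337714 mm³ per gray-sum
row 0: Σ corner-gray over 3 cells = 1253  → 0.4232
row 1: Σ corner-gray over 3 cells = 1319  → 0.4454
row 2: Σ corner-gray over 3 cells = 1625  → 0.5488
Σ rows: total corner-gray = 4197  → 1.4174 mm³


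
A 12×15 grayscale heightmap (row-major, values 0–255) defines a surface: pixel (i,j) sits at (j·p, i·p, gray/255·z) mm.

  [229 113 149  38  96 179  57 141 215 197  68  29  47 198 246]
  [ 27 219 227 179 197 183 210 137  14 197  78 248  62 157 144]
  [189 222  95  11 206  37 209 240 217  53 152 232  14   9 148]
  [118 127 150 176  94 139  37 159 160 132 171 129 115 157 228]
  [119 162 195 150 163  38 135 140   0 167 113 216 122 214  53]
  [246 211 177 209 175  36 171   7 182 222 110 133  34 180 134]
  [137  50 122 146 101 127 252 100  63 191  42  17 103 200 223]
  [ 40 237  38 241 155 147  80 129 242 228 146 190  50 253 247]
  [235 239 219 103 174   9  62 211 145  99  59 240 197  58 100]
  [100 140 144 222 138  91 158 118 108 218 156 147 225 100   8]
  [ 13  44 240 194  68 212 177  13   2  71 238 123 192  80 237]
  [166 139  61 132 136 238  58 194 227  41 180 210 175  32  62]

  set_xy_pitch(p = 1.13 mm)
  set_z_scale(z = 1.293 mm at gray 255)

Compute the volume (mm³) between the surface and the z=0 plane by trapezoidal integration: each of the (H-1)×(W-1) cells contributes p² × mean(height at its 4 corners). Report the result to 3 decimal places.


height_mm = gray/255 × 1.293; cell vol = 1.13² × mean(4 corners)
unit = 1.13² × 1.293 / (4×255) = 0.00161866 mm³ per gray-sum
row 0: Σ corner-gray over 14 cells = 7916  → 12.8133
row 1: Σ corner-gray over 14 cells = 8118  → 13.1403
row 2: Σ corner-gray over 14 cells = 7569  → 12.2516
row 3: Σ corner-gray over 14 cells = 7640  → 12.3666
row 4: Σ corner-gray over 14 cells = 7876  → 12.7486
row 5: Σ corner-gray over 14 cells = 7462  → 12.0784
row 6: Σ corner-gray over 14 cells = 7947  → 12.8635
row 7: Σ corner-gray over 14 cells = 8524  → 13.7974
row 8: Σ corner-gray over 14 cells = 8003  → 12.9541
row 9: Σ corner-gray over 14 cells = 7596  → 12.2953
row 10: Σ corner-gray over 14 cells = 7432  → 12.0299
Σ rows: total corner-gray = 86083  → 139.3390 mm³

139.339


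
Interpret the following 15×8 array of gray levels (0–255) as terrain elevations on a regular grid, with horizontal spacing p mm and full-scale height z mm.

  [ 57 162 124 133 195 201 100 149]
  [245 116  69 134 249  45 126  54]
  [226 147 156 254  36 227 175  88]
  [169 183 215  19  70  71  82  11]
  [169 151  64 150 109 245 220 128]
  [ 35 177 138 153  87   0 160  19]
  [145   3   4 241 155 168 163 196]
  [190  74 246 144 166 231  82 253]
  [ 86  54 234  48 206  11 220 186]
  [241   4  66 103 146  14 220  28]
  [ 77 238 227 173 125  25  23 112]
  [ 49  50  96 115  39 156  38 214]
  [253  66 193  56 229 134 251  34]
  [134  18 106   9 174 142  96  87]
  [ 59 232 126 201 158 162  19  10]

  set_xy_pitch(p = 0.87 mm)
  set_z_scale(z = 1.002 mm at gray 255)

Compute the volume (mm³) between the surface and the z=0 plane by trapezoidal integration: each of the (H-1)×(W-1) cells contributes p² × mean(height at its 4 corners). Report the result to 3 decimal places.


height_mm = gray/255 × 1.002; cell vol = 0.87² × mean(4 corners)
unit = 0.87² × 1.002 / (4×255) = 0.000743543 mm³ per gray-sum
row 0: Σ corner-gray over 7 cells = 3813  → 2.8351
row 1: Σ corner-gray over 7 cells = 4081  → 3.0344
row 2: Σ corner-gray over 7 cells = 3764  → 2.7987
row 3: Σ corner-gray over 7 cells = 3635  → 2.7028
row 4: Σ corner-gray over 7 cells = 3659  → 2.7206
row 5: Σ corner-gray over 7 cells = 3293  → 2.4485
row 6: Σ corner-gray over 7 cells = 4138  → 3.0768
row 7: Σ corner-gray over 7 cells = 4147  → 3.0835
row 8: Σ corner-gray over 7 cells = 3193  → 2.3741
row 9: Σ corner-gray over 7 cells = 3186  → 2.3689
row 10: Σ corner-gray over 7 cells = 3062  → 2.2767
row 11: Σ corner-gray over 7 cells = 3396  → 2.5251
row 12: Σ corner-gray over 7 cells = 3456  → 2.5697
row 13: Σ corner-gray over 7 cells = 3176  → 2.3615
Σ rows: total corner-gray = 49999  → 37.1764 mm³

37.176


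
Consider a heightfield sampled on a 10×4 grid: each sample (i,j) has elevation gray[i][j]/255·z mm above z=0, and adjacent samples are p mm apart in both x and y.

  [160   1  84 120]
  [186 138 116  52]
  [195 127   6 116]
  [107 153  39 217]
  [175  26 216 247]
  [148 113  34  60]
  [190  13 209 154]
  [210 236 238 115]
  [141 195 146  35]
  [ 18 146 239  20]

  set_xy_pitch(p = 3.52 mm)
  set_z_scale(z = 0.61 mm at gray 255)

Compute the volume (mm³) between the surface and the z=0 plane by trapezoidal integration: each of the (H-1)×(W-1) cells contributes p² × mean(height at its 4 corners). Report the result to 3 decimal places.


103.547

height_mm = gray/255 × 0.61; cell vol = 3.52² × mean(4 corners)
unit = 3.52² × 0.61 / (4×255) = 0.00740995 mm³ per gray-sum
row 0: Σ corner-gray over 3 cells = 1196  → 8.8623
row 1: Σ corner-gray over 3 cells = 1323  → 9.8034
row 2: Σ corner-gray over 3 cells = 1285  → 9.5218
row 3: Σ corner-gray over 3 cells = 1614  → 11.9597
row 4: Σ corner-gray over 3 cells = 1408  → 10.4332
row 5: Σ corner-gray over 3 cells = 1290  → 9.5588
row 6: Σ corner-gray over 3 cells = 2061  → 15.2719
row 7: Σ corner-gray over 3 cells = 2131  → 15.7906
row 8: Σ corner-gray over 3 cells = 1666  → 12.3450
Σ rows: total corner-gray = 13974  → 103.5466 mm³


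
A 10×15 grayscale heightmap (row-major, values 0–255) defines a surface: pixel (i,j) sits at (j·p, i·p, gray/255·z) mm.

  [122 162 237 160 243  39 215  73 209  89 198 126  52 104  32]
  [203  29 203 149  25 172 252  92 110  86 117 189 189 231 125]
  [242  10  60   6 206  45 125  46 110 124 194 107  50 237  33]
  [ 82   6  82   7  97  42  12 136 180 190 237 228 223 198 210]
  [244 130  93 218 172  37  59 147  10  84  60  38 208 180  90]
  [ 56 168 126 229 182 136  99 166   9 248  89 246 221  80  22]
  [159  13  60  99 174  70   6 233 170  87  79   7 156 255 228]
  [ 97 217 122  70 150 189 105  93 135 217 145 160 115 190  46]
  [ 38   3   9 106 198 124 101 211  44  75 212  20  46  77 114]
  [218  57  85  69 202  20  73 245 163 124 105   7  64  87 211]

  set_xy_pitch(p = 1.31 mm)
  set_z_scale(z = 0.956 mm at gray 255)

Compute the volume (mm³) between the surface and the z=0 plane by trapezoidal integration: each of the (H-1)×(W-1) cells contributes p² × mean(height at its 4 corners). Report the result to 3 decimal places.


height_mm = gray/255 × 0.956; cell vol = 1.31² × mean(4 corners)
unit = 1.31² × 0.956 / (4×255) = 0.00160842 mm³ per gray-sum
row 0: Σ corner-gray over 14 cells = 7984  → 12.8417
row 1: Σ corner-gray over 14 cells = 6931  → 11.1480
row 2: Σ corner-gray over 14 cells = 6483  → 10.4274
row 3: Σ corner-gray over 14 cells = 6774  → 10.8955
row 4: Σ corner-gray over 14 cells = 7282  → 11.7125
row 5: Σ corner-gray over 14 cells = 7281  → 11.7109
row 6: Σ corner-gray over 14 cells = 7164  → 11.5227
row 7: Σ corner-gray over 14 cells = 6563  → 10.5561
row 8: Σ corner-gray over 14 cells = 5635  → 9.0635
Σ rows: total corner-gray = 62097  → 99.8783 mm³

99.878


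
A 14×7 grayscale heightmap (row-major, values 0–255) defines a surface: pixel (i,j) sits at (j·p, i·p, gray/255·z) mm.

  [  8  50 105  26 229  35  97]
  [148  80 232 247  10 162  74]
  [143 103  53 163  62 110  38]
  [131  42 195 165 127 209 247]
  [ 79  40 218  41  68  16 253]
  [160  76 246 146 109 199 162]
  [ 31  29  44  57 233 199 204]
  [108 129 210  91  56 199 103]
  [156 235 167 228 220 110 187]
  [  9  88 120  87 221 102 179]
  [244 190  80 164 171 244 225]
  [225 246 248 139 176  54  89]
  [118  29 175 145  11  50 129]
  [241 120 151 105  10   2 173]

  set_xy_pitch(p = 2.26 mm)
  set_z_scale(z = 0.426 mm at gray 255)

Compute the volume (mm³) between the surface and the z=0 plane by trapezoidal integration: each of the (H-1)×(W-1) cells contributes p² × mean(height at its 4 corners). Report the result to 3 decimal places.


88.170

height_mm = gray/255 × 0.426; cell vol = 2.26² × mean(4 corners)
unit = 2.26² × 0.426 / (4×255) = 0.00213317 mm³ per gray-sum
row 0: Σ corner-gray over 6 cells = 2679  → 5.7148
row 1: Σ corner-gray over 6 cells = 2847  → 6.0731
row 2: Σ corner-gray over 6 cells = 3017  → 6.4358
row 3: Σ corner-gray over 6 cells = 2952  → 6.2971
row 4: Σ corner-gray over 6 cells = 2972  → 6.3398
row 5: Σ corner-gray over 6 cells = 3233  → 6.8966
row 6: Σ corner-gray over 6 cells = 2940  → 6.2715
row 7: Σ corner-gray over 6 cells = 3844  → 8.1999
row 8: Σ corner-gray over 6 cells = 3687  → 7.8650
row 9: Σ corner-gray over 6 cells = 3591  → 7.6602
row 10: Σ corner-gray over 6 cells = 4207  → 8.9743
row 11: Σ corner-gray over 6 cells = 3107  → 6.6278
row 12: Σ corner-gray over 6 cells = 2257  → 4.8146
Σ rows: total corner-gray = 41333  → 88.1705 mm³


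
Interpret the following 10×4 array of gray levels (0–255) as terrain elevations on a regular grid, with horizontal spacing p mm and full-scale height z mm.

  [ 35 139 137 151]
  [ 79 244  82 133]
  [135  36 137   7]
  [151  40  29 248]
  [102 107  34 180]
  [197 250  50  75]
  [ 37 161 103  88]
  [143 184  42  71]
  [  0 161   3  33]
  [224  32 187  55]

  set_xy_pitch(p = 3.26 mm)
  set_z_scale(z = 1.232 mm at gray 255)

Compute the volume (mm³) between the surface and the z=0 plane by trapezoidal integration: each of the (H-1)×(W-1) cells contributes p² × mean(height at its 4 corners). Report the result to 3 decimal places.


147.170

height_mm = gray/255 × 1.232; cell vol = 3.26² × mean(4 corners)
unit = 3.26² × 1.232 / (4×255) = 0.0128365 mm³ per gray-sum
row 0: Σ corner-gray over 3 cells = 1602  → 20.5640
row 1: Σ corner-gray over 3 cells = 1352  → 17.3549
row 2: Σ corner-gray over 3 cells = 1025  → 13.1574
row 3: Σ corner-gray over 3 cells = 1101  → 14.1330
row 4: Σ corner-gray over 3 cells = 1436  → 18.4332
row 5: Σ corner-gray over 3 cells = 1525  → 19.5756
row 6: Σ corner-gray over 3 cells = 1319  → 16.9313
row 7: Σ corner-gray over 3 cells = 1027  → 13.1831
row 8: Σ corner-gray over 3 cells = 1078  → 13.8377
Σ rows: total corner-gray = 11465  → 147.1702 mm³


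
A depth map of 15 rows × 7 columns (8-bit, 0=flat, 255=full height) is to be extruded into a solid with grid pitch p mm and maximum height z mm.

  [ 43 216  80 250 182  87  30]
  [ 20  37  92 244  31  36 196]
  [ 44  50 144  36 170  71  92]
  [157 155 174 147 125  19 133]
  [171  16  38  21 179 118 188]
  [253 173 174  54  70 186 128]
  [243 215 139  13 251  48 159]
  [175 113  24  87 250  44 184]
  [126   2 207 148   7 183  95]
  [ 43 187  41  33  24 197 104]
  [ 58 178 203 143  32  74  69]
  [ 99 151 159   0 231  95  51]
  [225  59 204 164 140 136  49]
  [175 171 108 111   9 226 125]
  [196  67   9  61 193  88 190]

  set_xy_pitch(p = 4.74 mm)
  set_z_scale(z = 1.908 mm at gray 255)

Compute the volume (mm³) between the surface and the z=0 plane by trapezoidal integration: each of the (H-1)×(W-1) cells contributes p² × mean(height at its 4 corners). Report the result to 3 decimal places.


1643.995

height_mm = gray/255 × 1.908; cell vol = 4.74² × mean(4 corners)
unit = 4.74² × 1.908 / (4×255) = 0.0420276 mm³ per gray-sum
row 0: Σ corner-gray over 6 cells = 2799  → 117.6353
row 1: Σ corner-gray over 6 cells = 2174  → 91.3681
row 2: Σ corner-gray over 6 cells = 2608  → 109.6081
row 3: Σ corner-gray over 6 cells = 2633  → 110.6587
row 4: Σ corner-gray over 6 cells = 2798  → 117.5933
row 5: Σ corner-gray over 6 cells = 3429  → 144.1127
row 6: Σ corner-gray over 6 cells = 3129  → 131.5044
row 7: Σ corner-gray over 6 cells = 2710  → 113.8949
row 8: Σ corner-gray over 6 cells = 2426  → 101.9590
row 9: Σ corner-gray over 6 cells = 2498  → 104.9850
row 10: Σ corner-gray over 6 cells = 2809  → 118.0556
row 11: Σ corner-gray over 6 cells = 3102  → 130.3697
row 12: Σ corner-gray over 6 cells = 3230  → 135.7492
row 13: Σ corner-gray over 6 cells = 2772  → 116.5006
Σ rows: total corner-gray = 39117  → 1643.9947 mm³


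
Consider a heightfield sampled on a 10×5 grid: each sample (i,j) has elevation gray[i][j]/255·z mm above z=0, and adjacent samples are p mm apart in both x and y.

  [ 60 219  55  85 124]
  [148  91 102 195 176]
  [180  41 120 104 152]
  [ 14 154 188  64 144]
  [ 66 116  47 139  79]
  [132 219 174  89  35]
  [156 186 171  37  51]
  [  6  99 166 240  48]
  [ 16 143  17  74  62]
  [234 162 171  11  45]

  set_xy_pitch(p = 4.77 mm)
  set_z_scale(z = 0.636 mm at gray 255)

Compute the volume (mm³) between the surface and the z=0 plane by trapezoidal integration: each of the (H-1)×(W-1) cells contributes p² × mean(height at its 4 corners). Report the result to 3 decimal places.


height_mm = gray/255 × 0.636; cell vol = 4.77² × mean(4 corners)
unit = 4.77² × 0.636 / (4×255) = 0.0141871 mm³ per gray-sum
row 0: Σ corner-gray over 4 cells = 2002  → 28.4026
row 1: Σ corner-gray over 4 cells = 1962  → 27.8351
row 2: Σ corner-gray over 4 cells = 1832  → 25.9908
row 3: Σ corner-gray over 4 cells = 1719  → 24.3876
row 4: Σ corner-gray over 4 cells = 1880  → 26.6718
row 5: Σ corner-gray over 4 cells = 2126  → 30.1618
row 6: Σ corner-gray over 4 cells = 2059  → 29.2112
row 7: Σ corner-gray over 4 cells = 1610  → 22.8412
row 8: Σ corner-gray over 4 cells = 1513  → 21.4651
Σ rows: total corner-gray = 16703  → 236.9672 mm³

236.967


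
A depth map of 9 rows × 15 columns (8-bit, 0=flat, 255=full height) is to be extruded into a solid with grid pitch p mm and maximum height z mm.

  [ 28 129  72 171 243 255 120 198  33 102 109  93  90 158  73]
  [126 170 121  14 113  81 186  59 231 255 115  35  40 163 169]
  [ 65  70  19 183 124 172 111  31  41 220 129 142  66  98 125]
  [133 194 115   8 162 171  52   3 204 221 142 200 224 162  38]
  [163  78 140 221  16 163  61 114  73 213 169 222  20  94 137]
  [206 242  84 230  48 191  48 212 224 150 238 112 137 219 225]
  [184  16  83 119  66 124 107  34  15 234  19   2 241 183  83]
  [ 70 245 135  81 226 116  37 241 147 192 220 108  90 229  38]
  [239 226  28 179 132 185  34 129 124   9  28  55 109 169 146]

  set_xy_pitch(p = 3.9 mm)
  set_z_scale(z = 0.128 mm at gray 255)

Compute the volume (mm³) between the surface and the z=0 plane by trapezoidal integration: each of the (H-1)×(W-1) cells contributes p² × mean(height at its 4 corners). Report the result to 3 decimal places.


height_mm = gray/255 × 0.128; cell vol = 3.9² × mean(4 corners)
unit = 3.9² × 0.128 / (4×255) = 0.00190871 mm³ per gray-sum
row 0: Σ corner-gray over 14 cells = 7108  → 13.5671
row 1: Σ corner-gray over 14 cells = 6463  → 12.3360
row 2: Σ corner-gray over 14 cells = 6889  → 13.1491
row 3: Σ corner-gray over 14 cells = 7355  → 14.0385
row 4: Σ corner-gray over 14 cells = 8169  → 15.5922
row 5: Σ corner-gray over 14 cells = 7454  → 14.2275
row 6: Σ corner-gray over 14 cells = 6995  → 13.3514
row 7: Σ corner-gray over 14 cells = 7441  → 14.2027
Σ rows: total corner-gray = 57874  → 110.4644 mm³

110.464


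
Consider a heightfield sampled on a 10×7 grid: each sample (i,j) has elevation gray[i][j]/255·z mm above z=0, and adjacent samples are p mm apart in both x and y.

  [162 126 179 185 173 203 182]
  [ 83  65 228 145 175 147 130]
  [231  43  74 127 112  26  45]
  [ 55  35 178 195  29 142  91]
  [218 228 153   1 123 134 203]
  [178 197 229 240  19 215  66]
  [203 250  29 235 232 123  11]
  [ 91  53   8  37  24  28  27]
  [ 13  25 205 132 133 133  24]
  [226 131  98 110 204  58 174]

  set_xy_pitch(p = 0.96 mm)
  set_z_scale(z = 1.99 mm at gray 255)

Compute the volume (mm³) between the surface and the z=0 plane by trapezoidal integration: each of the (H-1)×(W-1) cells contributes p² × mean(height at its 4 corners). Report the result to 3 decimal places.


height_mm = gray/255 × 1.99; cell vol = 0.96² × mean(4 corners)
unit = 0.96² × 1.99 / (4×255) = 0.00179802 mm³ per gray-sum
row 0: Σ corner-gray over 6 cells = 3809  → 6.8487
row 1: Σ corner-gray over 6 cells = 2773  → 4.9859
row 2: Σ corner-gray over 6 cells = 2344  → 4.2146
row 3: Σ corner-gray over 6 cells = 3003  → 5.3995
row 4: Σ corner-gray over 6 cells = 3743  → 6.7300
row 5: Σ corner-gray over 6 cells = 3996  → 7.1849
row 6: Σ corner-gray over 6 cells = 2370  → 4.2613
row 7: Σ corner-gray over 6 cells = 1711  → 3.0764
row 8: Σ corner-gray over 6 cells = 2895  → 5.2053
Σ rows: total corner-gray = 26644  → 47.9065 mm³

47.907


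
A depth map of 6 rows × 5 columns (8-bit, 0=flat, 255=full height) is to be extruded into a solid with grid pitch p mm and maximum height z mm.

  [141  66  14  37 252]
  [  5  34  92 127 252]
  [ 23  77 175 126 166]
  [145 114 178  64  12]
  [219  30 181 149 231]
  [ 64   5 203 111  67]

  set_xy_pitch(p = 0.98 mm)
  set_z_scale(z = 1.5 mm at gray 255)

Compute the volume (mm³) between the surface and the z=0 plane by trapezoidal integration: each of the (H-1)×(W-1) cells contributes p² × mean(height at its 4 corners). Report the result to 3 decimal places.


12.556

height_mm = gray/255 × 1.5; cell vol = 0.98² × mean(4 corners)
unit = 0.98² × 1.5 / (4×255) = 0.00141235 mm³ per gray-sum
row 0: Σ corner-gray over 4 cells = 1390  → 1.9632
row 1: Σ corner-gray over 4 cells = 1708  → 2.4123
row 2: Σ corner-gray over 4 cells = 1814  → 2.5620
row 3: Σ corner-gray over 4 cells = 2039  → 2.8798
row 4: Σ corner-gray over 4 cells = 1939  → 2.7386
Σ rows: total corner-gray = 8890  → 12.5558 mm³


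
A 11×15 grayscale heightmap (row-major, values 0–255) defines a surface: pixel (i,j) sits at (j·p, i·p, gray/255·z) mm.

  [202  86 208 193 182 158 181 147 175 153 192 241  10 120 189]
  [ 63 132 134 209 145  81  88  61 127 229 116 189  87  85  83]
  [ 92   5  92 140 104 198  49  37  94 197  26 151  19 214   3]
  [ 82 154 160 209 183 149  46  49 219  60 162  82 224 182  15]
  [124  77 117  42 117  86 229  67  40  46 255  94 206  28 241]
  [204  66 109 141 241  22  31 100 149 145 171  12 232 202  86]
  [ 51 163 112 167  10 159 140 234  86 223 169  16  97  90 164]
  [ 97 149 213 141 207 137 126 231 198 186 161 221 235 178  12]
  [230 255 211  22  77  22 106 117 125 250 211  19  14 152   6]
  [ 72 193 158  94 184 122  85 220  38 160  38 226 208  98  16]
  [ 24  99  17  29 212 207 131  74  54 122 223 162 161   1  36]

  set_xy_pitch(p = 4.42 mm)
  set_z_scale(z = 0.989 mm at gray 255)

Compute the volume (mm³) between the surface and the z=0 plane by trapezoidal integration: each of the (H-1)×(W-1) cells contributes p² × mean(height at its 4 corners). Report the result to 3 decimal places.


height_mm = gray/255 × 0.989; cell vol = 4.42² × mean(4 corners)
unit = 4.42² × 0.989 / (4×255) = 0.0189426 mm³ per gray-sum
row 0: Σ corner-gray over 14 cells = 7995  → 151.4465
row 1: Σ corner-gray over 14 cells = 6259  → 118.5620
row 2: Σ corner-gray over 14 cells = 6602  → 125.0594
row 3: Σ corner-gray over 14 cells = 7028  → 133.1289
row 4: Σ corner-gray over 14 cells = 6705  → 127.0104
row 5: Σ corner-gray over 14 cells = 7079  → 134.0950
row 6: Σ corner-gray over 14 cells = 8422  → 159.5350
row 7: Σ corner-gray over 14 cells = 8273  → 156.7125
row 8: Σ corner-gray over 14 cells = 7134  → 135.1368
row 9: Σ corner-gray over 14 cells = 6780  → 128.4311
Σ rows: total corner-gray = 72277  → 1369.1177 mm³

1369.118


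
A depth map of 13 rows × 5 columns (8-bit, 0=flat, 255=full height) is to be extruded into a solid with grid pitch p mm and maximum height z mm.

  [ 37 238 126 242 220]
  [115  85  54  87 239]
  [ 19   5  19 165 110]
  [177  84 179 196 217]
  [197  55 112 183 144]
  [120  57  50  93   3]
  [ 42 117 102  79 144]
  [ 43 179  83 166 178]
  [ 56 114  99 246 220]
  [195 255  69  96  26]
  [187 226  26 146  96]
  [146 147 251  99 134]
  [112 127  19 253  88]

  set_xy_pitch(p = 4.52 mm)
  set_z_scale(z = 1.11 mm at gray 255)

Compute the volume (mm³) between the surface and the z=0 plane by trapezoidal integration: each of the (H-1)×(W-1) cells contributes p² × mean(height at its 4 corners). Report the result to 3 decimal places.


height_mm = gray/255 × 1.11; cell vol = 4.52² × mean(4 corners)
unit = 4.52² × 1.11 / (4×255) = 0.0222331 mm³ per gray-sum
row 0: Σ corner-gray over 4 cells = 2275  → 50.5803
row 1: Σ corner-gray over 4 cells = 1313  → 29.1920
row 2: Σ corner-gray over 4 cells = 1819  → 40.4420
row 3: Σ corner-gray over 4 cells = 2353  → 52.3144
row 4: Σ corner-gray over 4 cells = 1564  → 34.7725
row 5: Σ corner-gray over 4 cells = 1305  → 29.0142
row 6: Σ corner-gray over 4 cells = 1859  → 41.3313
row 7: Σ corner-gray over 4 cells = 2271  → 50.4913
row 8: Σ corner-gray over 4 cells = 2255  → 50.1356
row 9: Σ corner-gray over 4 cells = 2140  → 47.5788
row 10: Σ corner-gray over 4 cells = 2353  → 52.3144
row 11: Σ corner-gray over 4 cells = 2272  → 50.5136
Σ rows: total corner-gray = 23779  → 528.6805 mm³

528.680


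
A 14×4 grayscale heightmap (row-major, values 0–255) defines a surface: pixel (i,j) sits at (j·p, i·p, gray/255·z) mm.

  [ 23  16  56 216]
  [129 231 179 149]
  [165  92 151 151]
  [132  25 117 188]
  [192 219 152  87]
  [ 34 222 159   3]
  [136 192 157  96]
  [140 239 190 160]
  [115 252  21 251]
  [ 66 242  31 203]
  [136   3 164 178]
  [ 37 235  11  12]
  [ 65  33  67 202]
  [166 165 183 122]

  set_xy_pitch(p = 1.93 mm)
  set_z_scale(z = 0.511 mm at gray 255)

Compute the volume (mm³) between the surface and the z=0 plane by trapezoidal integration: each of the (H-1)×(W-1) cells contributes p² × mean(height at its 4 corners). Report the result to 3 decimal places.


height_mm = gray/255 × 0.511; cell vol = 1.93² × mean(4 corners)
unit = 1.93² × 0.511 / (4×255) = 0.0018661 mm³ per gray-sum
row 0: Σ corner-gray over 3 cells = 1481  → 2.7637
row 1: Σ corner-gray over 3 cells = 1900  → 3.5456
row 2: Σ corner-gray over 3 cells = 1406  → 2.6237
row 3: Σ corner-gray over 3 cells = 1625  → 3.0324
row 4: Σ corner-gray over 3 cells = 1820  → 3.3963
row 5: Σ corner-gray over 3 cells = 1729  → 3.2265
row 6: Σ corner-gray over 3 cells = 2088  → 3.8964
row 7: Σ corner-gray over 3 cells = 2070  → 3.8628
row 8: Σ corner-gray over 3 cells = 1727  → 3.2228
row 9: Σ corner-gray over 3 cells = 1463  → 2.7301
row 10: Σ corner-gray over 3 cells = 1189  → 2.2188
row 11: Σ corner-gray over 3 cells = 1008  → 1.8810
row 12: Σ corner-gray over 3 cells = 1451  → 2.7077
Σ rows: total corner-gray = 20957  → 39.1079 mm³

39.108


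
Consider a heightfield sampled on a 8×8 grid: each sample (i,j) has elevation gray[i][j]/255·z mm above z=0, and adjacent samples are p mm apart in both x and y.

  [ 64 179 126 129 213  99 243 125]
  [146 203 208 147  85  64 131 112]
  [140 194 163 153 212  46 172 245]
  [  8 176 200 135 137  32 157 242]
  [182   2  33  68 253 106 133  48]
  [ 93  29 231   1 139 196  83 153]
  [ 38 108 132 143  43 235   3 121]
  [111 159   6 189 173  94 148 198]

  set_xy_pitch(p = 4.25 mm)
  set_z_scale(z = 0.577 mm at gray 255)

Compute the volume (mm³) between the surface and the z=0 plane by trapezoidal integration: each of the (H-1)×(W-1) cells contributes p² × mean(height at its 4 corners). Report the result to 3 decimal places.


height_mm = gray/255 × 0.577; cell vol = 4.25² × mean(4 corners)
unit = 4.25² × 0.577 / (4×255) = 0.0102177 mm³ per gray-sum
row 0: Σ corner-gray over 7 cells = 4101  → 41.9028
row 1: Σ corner-gray over 7 cells = 4199  → 42.9042
row 2: Σ corner-gray over 7 cells = 4189  → 42.8020
row 3: Σ corner-gray over 7 cells = 3344  → 34.1680
row 4: Σ corner-gray over 7 cells = 3024  → 30.8983
row 5: Σ corner-gray over 7 cells = 3091  → 31.5829
row 6: Σ corner-gray over 7 cells = 3334  → 34.0658
Σ rows: total corner-gray = 25282  → 258.3241 mm³

258.324


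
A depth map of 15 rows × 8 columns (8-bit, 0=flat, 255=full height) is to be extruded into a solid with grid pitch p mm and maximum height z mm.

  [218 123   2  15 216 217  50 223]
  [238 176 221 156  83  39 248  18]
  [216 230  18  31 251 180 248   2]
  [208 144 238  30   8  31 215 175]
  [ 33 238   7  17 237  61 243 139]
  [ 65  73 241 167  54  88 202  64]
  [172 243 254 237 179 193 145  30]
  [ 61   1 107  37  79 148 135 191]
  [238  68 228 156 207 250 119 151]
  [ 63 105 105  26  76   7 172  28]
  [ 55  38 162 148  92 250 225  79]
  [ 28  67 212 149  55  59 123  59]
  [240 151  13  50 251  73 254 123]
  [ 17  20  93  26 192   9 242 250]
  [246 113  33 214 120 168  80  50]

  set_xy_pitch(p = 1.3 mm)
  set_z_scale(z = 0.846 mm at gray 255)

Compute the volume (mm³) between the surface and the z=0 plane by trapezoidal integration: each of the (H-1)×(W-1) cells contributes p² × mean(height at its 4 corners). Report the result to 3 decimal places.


height_mm = gray/255 × 0.846; cell vol = 1.3² × mean(4 corners)
unit = 1.3² × 0.846 / (4×255) = 0.00140171 mm³ per gray-sum
row 0: Σ corner-gray over 7 cells = 3789  → 5.3111
row 1: Σ corner-gray over 7 cells = 4236  → 5.9376
row 2: Σ corner-gray over 7 cells = 3849  → 5.3952
row 3: Σ corner-gray over 7 cells = 3493  → 4.8962
row 4: Σ corner-gray over 7 cells = 3557  → 4.9859
row 5: Σ corner-gray over 7 cells = 4483  → 6.2838
row 6: Σ corner-gray over 7 cells = 3970  → 5.5648
row 7: Σ corner-gray over 7 cells = 3711  → 5.2017
row 8: Σ corner-gray over 7 cells = 3518  → 4.9312
row 9: Σ corner-gray over 7 cells = 3037  → 4.2570
row 10: Σ corner-gray over 7 cells = 3381  → 4.7392
row 11: Σ corner-gray over 7 cells = 3364  → 4.7153
row 12: Σ corner-gray over 7 cells = 3378  → 4.7350
row 13: Σ corner-gray over 7 cells = 3183  → 4.4616
Σ rows: total corner-gray = 50949  → 71.4155 mm³

71.416


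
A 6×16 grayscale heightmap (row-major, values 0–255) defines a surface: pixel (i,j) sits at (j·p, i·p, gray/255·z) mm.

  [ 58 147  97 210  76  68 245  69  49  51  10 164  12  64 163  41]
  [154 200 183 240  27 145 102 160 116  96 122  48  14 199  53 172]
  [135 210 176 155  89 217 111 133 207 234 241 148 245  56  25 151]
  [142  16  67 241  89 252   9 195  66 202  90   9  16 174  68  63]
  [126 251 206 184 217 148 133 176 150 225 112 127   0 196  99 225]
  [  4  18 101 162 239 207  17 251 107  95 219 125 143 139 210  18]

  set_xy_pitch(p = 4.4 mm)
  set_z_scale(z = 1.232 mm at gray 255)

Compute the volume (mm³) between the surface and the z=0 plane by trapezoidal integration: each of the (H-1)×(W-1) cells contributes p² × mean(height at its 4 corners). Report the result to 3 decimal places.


height_mm = gray/255 × 1.232; cell vol = 4.4² × mean(4 corners)
unit = 4.4² × 1.232 / (4×255) = 0.0233838 mm³ per gray-sum
row 0: Σ corner-gray over 15 cells = 6685  → 156.3210
row 1: Σ corner-gray over 15 cells = 8516  → 199.1368
row 2: Σ corner-gray over 15 cells = 7973  → 186.4394
row 3: Σ corner-gray over 15 cells = 7992  → 186.8837
row 4: Σ corner-gray over 15 cells = 8887  → 207.8122
Σ rows: total corner-gray = 40053  → 936.5931 mm³

936.593


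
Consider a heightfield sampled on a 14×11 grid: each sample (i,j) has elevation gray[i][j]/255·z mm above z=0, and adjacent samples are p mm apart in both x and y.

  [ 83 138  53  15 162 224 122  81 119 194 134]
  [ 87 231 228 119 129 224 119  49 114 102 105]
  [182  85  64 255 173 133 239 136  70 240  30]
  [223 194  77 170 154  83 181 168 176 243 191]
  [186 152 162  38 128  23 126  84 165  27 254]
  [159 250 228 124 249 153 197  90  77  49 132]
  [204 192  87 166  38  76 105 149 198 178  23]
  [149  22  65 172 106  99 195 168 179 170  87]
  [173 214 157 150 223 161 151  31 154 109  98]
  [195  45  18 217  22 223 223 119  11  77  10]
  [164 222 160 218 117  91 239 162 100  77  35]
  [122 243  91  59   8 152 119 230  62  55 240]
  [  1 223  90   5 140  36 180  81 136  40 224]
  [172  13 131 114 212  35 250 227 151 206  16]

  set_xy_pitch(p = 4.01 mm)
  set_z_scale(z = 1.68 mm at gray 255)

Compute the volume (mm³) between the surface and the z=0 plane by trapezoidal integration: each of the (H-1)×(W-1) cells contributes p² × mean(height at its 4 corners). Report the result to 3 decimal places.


height_mm = gray/255 × 1.68; cell vol = 4.01² × mean(4 corners)
unit = 4.01² × 1.68 / (4×255) = 0.0264849 mm³ per gray-sum
row 0: Σ corner-gray over 10 cells = 5255  → 139.1780
row 1: Σ corner-gray over 10 cells = 5824  → 154.2479
row 2: Σ corner-gray over 10 cells = 6308  → 167.0666
row 3: Σ corner-gray over 10 cells = 5556  → 147.1499
row 4: Σ corner-gray over 10 cells = 5375  → 142.3562
row 5: Σ corner-gray over 10 cells = 5730  → 151.7583
row 6: Σ corner-gray over 10 cells = 5193  → 137.5359
row 7: Σ corner-gray over 10 cells = 5559  → 147.2294
row 8: Σ corner-gray over 10 cells = 5086  → 134.7021
row 9: Σ corner-gray over 10 cells = 5086  → 134.7021
row 10: Σ corner-gray over 10 cells = 5371  → 142.2502
row 11: Σ corner-gray over 10 cells = 4487  → 118.8376
row 12: Σ corner-gray over 10 cells = 4953  → 131.1796
Σ rows: total corner-gray = 69783  → 1848.1937 mm³

1848.194


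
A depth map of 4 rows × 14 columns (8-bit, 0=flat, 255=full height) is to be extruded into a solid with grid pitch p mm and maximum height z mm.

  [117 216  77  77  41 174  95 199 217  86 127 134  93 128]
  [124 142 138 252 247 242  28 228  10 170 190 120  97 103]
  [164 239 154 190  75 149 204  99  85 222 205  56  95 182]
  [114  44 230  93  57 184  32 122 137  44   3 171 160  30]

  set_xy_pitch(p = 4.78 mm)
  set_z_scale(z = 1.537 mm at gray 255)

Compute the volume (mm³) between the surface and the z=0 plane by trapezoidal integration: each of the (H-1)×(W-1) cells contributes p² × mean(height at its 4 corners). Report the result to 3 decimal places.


height_mm = gray/255 × 1.537; cell vol = 4.78² × mean(4 corners)
unit = 4.78² × 1.537 / (4×255) = 0.0344294 mm³ per gray-sum
row 0: Σ corner-gray over 13 cells = 7272  → 250.3706
row 1: Σ corner-gray over 13 cells = 7847  → 270.1675
row 2: Σ corner-gray over 13 cells = 6590  → 226.8898
Σ rows: total corner-gray = 21709  → 747.4279 mm³

747.428
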